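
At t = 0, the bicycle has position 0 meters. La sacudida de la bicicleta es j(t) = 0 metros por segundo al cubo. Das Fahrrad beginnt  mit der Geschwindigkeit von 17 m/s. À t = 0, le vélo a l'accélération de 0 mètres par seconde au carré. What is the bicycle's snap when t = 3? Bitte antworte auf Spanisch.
Para resolver esto, necesitamos tomar 1 derivada de nuestra ecuación de la sacudida j(t) = 0. La derivada de la sacudida da el snap: s(t) = 0. Usando s(t) = 0 y sustituyendo t = 3, encontramos s = 0.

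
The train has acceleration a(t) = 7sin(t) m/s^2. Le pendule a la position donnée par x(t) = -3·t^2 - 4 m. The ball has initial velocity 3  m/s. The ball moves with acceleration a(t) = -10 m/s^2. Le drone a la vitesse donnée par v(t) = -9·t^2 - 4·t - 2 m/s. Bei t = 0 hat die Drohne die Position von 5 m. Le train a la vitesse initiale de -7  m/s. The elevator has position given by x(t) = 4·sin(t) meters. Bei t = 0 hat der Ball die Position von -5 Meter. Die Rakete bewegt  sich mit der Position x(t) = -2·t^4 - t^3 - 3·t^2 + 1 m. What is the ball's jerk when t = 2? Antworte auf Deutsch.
Wir müssen unsere Gleichung für die Beschleunigung a(t) = -10 1-mal ableiten. Durch Ableiten von der Beschleunigung erhalten wir den Ruck: j(t) = 0. Mit j(t) = 0 und Einsetzen von t = 2, finden wir j = 0.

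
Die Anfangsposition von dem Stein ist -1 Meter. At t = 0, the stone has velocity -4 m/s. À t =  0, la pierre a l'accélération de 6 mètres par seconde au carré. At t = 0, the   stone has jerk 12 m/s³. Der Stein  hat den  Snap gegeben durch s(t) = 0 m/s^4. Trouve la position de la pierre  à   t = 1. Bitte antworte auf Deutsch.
Wir müssen das Integral unserer Gleichung für den Snap s(t) = 0 4-mal finden. Das Integral von dem Snap ist der Ruck. Mit j(0) = 12 erhalten wir j(t) = 12. Das Integral von dem Ruck ist die Beschleunigung. Mit a(0) = 6 erhalten wir a(t) = 12·t + 6. Die Stammfunktion von der Beschleunigung, mit v(0) = -4, ergibt die Geschwindigkeit: v(t) = 6·t^2 + 6·t - 4. Durch Integration von der Geschwindigkeit und Verwendung der Anfangsbedingung x(0) = -1, erhalten wir x(t) = 2·t^3 + 3·t^2 - 4·t - 1. Wir haben die Position x(t) = 2·t^3 + 3·t^2 - 4·t - 1. Durch Einsetzen von t = 1: x(1) = 0.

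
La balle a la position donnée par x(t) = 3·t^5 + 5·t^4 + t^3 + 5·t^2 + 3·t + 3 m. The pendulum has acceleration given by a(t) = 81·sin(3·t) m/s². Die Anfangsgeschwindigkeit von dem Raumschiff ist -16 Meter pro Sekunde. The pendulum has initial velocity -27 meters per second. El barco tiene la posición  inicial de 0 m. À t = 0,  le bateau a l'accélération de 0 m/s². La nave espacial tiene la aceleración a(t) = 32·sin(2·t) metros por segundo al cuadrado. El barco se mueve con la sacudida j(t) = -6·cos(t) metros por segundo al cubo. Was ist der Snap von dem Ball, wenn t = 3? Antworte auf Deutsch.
Ausgehend von der Position x(t) = 3·t^5 + 5·t^4 + t^3 + 5·t^2 + 3·t + 3, nehmen wir 4 Ableitungen. Durch Ableiten von der Position erhalten wir die Geschwindigkeit: v(t) = 15·t^4 + 20·t^3 + 3·t^2 + 10·t + 3. Durch Ableiten von der Geschwindigkeit erhalten wir die Beschleunigung: a(t) = 60·t^3 + 60·t^2 + 6·t + 10. Mit d/dt von a(t) finden wir j(t) = 180·t^2 + 120·t + 6. Durch Ableiten von dem Ruck erhalten wir den Snap: s(t) = 360·t + 120. Wir haben den Snap s(t) = 360·t + 120. Durch Einsetzen von t = 3: s(3) = 1200.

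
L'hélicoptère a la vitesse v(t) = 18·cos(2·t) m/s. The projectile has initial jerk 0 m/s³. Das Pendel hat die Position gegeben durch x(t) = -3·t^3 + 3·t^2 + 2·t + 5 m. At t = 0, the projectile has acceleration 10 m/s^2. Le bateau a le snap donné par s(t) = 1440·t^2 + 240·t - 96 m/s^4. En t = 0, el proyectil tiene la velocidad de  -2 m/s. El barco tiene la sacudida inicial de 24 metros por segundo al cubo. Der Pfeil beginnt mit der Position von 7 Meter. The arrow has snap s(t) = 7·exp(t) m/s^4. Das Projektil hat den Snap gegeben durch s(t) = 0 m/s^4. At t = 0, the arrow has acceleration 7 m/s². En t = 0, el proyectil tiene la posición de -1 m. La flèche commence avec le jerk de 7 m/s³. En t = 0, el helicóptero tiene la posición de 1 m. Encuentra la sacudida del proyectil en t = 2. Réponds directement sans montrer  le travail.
La sacudida en t = 2 es j = 0.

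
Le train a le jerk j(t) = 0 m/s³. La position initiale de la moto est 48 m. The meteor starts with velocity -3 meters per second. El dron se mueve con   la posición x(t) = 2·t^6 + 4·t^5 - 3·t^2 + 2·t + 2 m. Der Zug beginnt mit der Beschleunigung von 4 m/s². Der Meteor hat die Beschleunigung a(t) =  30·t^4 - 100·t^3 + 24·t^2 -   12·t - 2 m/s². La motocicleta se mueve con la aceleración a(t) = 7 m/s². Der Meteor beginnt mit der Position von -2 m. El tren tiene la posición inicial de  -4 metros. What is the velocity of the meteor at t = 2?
To solve this, we need to take 1 antiderivative of our acceleration equation a(t) = 30·t^4 - 100·t^3 + 24·t^2 - 12·t - 2. The antiderivative of acceleration, with v(0) = -3, gives velocity: v(t) = 6·t^5 - 25·t^4 + 8·t^3 - 6·t^2 - 2·t - 3. Using v(t) = 6·t^5 - 25·t^4 + 8·t^3 - 6·t^2 - 2·t - 3 and substituting t = 2, we find v = -175.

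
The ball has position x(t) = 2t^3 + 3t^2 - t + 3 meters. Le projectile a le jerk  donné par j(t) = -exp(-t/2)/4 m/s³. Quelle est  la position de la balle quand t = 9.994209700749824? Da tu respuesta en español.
Tenemos la posición x(t) = 2·t^3 + 3·t^2 - t + 3. Sustituyendo t = 9.994209700749824: x(9.994209700749824) = 2289.18630464249.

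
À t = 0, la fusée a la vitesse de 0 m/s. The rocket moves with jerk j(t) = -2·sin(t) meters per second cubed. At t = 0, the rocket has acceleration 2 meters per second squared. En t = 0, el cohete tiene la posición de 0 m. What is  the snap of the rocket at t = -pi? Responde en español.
Para resolver esto, necesitamos tomar 1 derivada de nuestra ecuación de la sacudida j(t) = -2·sin(t). La derivada de la sacudida da el snap: s(t) = -2·cos(t). Usando s(t) = -2·cos(t) y sustituyendo t = -pi, encontramos s = 2.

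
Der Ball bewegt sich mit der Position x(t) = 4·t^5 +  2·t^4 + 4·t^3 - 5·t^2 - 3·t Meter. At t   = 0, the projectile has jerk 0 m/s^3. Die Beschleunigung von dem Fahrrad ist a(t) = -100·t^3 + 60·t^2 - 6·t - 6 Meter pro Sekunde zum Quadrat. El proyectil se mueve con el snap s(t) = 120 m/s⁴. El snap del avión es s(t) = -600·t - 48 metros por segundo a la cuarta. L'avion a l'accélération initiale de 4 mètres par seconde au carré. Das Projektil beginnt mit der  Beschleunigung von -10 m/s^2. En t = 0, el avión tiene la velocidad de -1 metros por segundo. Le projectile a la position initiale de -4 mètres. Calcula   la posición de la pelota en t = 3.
Tenemos la posición x(t) = 4·t^5 + 2·t^4 + 4·t^3 - 5·t^2 - 3·t. Sustituyendo t = 3: x(3) = 1188.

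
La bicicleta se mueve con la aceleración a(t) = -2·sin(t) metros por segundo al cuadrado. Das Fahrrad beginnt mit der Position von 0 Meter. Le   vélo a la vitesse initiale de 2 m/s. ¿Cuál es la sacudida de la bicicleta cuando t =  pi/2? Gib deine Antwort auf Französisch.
Pour résoudre ceci, nous devons prendre 1 dérivée de notre équation de l'accélération a(t) = -2·sin(t). En dérivant l'accélération, nous obtenons le jerk: j(t) = -2·cos(t). Nous avons le jerk j(t) = -2·cos(t). En substituant t = pi/2: j(pi/2) = 0.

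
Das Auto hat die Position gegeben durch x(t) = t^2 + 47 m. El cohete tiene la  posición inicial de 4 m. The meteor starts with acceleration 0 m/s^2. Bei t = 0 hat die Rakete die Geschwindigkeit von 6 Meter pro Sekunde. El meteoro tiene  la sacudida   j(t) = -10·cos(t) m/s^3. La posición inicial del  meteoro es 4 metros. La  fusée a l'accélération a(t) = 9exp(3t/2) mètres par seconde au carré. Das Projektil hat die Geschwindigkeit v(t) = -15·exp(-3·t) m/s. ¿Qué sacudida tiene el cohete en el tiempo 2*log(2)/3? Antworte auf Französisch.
En partant de l'accélération a(t) = 9·exp(3·t/2), nous prenons 1 dérivée. La dérivée de l'accélération donne le jerk: j(t) = 27·exp(3·t/2)/2. En utilisant j(t) = 27·exp(3·t/2)/2 et en substituant t = 2*log(2)/3, nous trouvons j = 27.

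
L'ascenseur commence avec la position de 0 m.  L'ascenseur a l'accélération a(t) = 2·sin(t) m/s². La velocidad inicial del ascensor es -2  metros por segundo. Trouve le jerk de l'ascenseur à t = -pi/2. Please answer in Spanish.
Partiendo de la aceleración a(t) = 2·sin(t), tomamos 1 derivada. Tomando d/dt de a(t), encontramos j(t) = 2·cos(t). De la ecuación de la sacudida j(t) = 2·cos(t), sustituimos t = -pi/2 para obtener j = 0.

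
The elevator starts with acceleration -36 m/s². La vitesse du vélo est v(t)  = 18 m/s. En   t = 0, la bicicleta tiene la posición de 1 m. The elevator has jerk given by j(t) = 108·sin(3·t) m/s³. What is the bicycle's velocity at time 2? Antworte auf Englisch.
From the given velocity equation v(t) = 18, we substitute t = 2 to get v = 18.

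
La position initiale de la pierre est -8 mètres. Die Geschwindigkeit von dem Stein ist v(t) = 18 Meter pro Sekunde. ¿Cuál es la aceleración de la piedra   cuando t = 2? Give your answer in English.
To solve this, we need to take 1 derivative of our velocity equation v(t) = 18. Differentiating velocity, we get acceleration: a(t) = 0. Using a(t) = 0 and substituting t = 2, we find a = 0.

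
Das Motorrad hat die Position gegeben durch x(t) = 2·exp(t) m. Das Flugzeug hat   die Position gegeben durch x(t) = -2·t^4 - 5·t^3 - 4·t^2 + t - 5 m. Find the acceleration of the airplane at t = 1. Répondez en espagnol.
Debemos derivar nuestra ecuación de la posición x(t) = -2·t^4 - 5·t^3 - 4·t^2 + t - 5 2 veces. Derivando la posición, obtenemos la velocidad: v(t) = -8·t^3 - 15·t^2 - 8·t + 1. Derivando la velocidad, obtenemos la aceleración: a(t) = -24·t^2 - 30·t - 8. Tenemos la aceleración a(t) = -24·t^2 - 30·t - 8. Sustituyendo t = 1: a(1) = -62.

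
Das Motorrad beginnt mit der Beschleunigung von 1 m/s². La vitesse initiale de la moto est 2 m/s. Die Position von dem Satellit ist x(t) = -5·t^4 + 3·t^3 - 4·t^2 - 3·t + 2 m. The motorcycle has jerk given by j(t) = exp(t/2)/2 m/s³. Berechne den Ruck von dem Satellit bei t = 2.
Ausgehend von der Position x(t) = -5·t^4 + 3·t^3 - 4·t^2 - 3·t + 2, nehmen wir 3 Ableitungen. Mit d/dt von x(t) finden wir v(t) = -20·t^3 + 9·t^2 - 8·t - 3. Mit d/dt von v(t) finden wir a(t) = -60·t^2 + 18·t - 8. Durch Ableiten von der Beschleunigung erhalten wir den Ruck: j(t) = 18 - 120·t. Mit j(t) = 18 - 120·t und Einsetzen von t = 2, finden wir j = -222.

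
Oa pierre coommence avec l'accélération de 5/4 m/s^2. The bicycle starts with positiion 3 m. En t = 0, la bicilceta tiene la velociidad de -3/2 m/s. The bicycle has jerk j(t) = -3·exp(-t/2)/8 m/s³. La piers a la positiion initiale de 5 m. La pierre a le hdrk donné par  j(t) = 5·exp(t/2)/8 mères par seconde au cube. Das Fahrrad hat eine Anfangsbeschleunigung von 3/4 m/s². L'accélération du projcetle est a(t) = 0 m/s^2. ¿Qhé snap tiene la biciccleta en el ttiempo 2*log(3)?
Debemos derivar nuestra ecuación de la sacudida j(t) = -3·exp(-t/2)/8 1 vez. La derivada de la sacudida da el snap: s(t) = 3·exp(-t/2)/16. Usando s(t) = 3·exp(-t/2)/16 y sustituyendo t = 2*log(3), encontramos s = 1/16.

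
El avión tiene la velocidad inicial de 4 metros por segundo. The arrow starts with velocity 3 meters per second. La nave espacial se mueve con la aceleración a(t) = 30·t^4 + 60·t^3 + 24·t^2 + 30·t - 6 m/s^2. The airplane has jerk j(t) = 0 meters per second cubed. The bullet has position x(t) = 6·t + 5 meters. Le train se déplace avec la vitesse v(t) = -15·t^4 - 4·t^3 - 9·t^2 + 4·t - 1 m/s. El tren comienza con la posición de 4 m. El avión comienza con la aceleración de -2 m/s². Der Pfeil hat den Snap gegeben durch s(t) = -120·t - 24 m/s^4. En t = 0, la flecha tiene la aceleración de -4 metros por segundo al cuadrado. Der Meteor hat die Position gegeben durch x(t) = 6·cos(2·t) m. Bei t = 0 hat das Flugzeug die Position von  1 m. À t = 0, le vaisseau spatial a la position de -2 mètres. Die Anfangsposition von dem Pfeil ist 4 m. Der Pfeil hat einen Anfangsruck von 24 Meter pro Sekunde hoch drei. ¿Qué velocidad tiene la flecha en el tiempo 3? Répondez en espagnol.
Para resolver esto, necesitamos tomar 3 antiderivadas de nuestra ecuación del snap s(t) = -120·t - 24. Tomando ∫s(t)dt y aplicando j(0) = 24, encontramos j(t) = -60·t^2 - 24·t + 24. La antiderivada de la sacudida es la aceleración. Usando a(0) = -4, obtenemos a(t) = -20·t^3 - 12·t^2 + 24·t - 4. La integral de la aceleración es la velocidad. Usando v(0) = 3, obtenemos v(t) = -5·t^4 - 4·t^3 + 12·t^2 - 4·t + 3. De la ecuación de la velocidad v(t) = -5·t^4 - 4·t^3 + 12·t^2 - 4·t + 3, sustituimos t = 3 para obtener v = -414.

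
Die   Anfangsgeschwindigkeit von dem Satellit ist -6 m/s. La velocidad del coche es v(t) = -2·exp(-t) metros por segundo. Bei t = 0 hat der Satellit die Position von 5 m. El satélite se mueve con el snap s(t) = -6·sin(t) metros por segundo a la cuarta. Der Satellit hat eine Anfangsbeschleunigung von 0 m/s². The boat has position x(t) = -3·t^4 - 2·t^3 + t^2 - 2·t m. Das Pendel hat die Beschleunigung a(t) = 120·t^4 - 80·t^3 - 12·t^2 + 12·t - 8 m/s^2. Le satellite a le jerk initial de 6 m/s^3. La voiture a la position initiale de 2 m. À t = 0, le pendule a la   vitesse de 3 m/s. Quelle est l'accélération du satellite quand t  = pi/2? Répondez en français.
En partant du snap s(t) = -6·sin(t), nous prenons 2 primitives. La primitive du snap est le jerk. En utilisant j(0) = 6, nous obtenons j(t) = 6·cos(t). L'intégrale du jerk est l'accélération. En utilisant a(0) = 0, nous obtenons a(t) = 6·sin(t). De l'équation de l'accélération a(t) = 6·sin(t), nous substituons t = pi/2 pour obtenir a = 6.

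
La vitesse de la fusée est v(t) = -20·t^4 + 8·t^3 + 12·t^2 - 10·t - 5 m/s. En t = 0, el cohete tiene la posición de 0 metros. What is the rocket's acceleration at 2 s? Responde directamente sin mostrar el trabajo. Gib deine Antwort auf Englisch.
a(2) = -506.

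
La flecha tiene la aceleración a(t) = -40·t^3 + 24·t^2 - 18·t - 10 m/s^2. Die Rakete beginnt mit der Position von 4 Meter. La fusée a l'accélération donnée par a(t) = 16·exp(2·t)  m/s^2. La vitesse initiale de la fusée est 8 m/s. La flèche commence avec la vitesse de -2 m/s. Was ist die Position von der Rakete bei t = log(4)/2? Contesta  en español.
Necesitamos integrar nuestra ecuación de la aceleración a(t) = 16·exp(2·t) 2 veces. Tomando ∫a(t)dt y aplicando v(0) = 8, encontramos v(t) = 8·exp(2·t). Tomando ∫v(t)dt y aplicando x(0) = 4, encontramos x(t) = 4·exp(2·t). Usando x(t) = 4·exp(2·t) y sustituyendo t = log(4)/2, encontramos x = 16.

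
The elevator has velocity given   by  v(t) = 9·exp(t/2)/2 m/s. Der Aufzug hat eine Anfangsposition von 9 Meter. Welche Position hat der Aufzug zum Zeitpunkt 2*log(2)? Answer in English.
To solve this, we need to take 1 integral of our velocity equation v(t) = 9·exp(t/2)/2. Integrating velocity and using the initial condition x(0) = 9, we get x(t) = 9·exp(t/2). From the given position equation x(t) = 9·exp(t/2), we substitute t = 2*log(2) to get x = 18.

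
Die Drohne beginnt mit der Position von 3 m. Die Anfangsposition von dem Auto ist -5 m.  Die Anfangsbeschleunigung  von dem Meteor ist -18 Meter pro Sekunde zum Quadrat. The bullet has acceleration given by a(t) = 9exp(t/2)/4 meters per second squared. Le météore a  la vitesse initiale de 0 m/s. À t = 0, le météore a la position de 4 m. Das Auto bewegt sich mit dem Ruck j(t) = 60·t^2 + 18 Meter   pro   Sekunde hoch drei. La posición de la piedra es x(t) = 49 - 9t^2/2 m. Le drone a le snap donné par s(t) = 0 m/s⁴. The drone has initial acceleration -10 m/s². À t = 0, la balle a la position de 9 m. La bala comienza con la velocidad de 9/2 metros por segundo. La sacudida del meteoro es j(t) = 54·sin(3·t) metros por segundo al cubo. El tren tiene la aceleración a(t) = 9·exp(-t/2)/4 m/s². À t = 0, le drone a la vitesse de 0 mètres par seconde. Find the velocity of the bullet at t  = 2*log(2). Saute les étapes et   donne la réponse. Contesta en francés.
À t = 2*log(2), v = 9.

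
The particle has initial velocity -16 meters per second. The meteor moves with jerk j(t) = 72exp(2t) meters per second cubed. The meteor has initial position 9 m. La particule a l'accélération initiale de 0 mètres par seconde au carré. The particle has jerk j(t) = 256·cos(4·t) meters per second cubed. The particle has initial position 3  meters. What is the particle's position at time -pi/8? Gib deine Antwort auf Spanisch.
Necesitamos integrar nuestra ecuación de la sacudida j(t) = 256·cos(4·t) 3 veces. Tomando ∫j(t)dt y aplicando a(0) = 0, encontramos a(t) = 64·sin(4·t). Tomando ∫a(t)dt y aplicando v(0) = -16, encontramos v(t) = -16·cos(4·t). La integral de la velocidad es la posición. Usando x(0) = 3, obtenemos x(t) = 3 - 4·sin(4·t). Usando x(t) = 3 - 4·sin(4·t) y sustituyendo t = -pi/8, encontramos x = 7.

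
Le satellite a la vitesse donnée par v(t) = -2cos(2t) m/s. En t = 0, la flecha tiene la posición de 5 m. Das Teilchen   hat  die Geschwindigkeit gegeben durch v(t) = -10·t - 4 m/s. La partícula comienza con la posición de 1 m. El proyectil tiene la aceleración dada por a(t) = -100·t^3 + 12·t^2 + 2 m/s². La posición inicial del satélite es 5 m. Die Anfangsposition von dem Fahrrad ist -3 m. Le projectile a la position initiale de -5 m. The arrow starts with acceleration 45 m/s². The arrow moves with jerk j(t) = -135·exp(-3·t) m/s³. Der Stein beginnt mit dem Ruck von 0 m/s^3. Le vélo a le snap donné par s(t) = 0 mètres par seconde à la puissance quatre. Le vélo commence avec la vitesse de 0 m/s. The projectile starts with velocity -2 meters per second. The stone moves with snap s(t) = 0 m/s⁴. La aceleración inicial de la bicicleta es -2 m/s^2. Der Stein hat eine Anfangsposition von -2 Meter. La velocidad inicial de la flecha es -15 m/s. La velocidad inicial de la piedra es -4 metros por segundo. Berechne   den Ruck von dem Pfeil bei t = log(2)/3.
Aus der Gleichung für den Ruck j(t) = -135·exp(-3·t), setzen wir t = log(2)/3 ein und erhalten j = -135/2.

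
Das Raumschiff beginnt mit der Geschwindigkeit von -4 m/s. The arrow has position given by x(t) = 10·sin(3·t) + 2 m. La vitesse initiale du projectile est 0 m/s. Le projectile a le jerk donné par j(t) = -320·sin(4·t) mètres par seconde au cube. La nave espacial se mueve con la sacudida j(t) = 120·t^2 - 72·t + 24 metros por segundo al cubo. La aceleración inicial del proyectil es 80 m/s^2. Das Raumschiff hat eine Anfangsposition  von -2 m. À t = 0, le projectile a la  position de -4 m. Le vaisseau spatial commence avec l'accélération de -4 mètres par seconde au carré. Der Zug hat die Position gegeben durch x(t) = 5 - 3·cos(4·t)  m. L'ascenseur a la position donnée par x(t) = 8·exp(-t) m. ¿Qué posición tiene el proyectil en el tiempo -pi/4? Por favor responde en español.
Para resolver esto, necesitamos tomar 3 integrales de nuestra ecuación de la sacudida j(t) = -320·sin(4·t). Integrando la sacudida y usando la condición inicial a(0) = 80, obtenemos a(t) = 80·cos(4·t). La antiderivada de la aceleración es la velocidad. Usando v(0) = 0, obtenemos v(t) = 20·sin(4·t). Integrando la velocidad y usando la condición inicial x(0) = -4, obtenemos x(t) = 1 - 5·cos(4·t). De la ecuación de la posición x(t) = 1 - 5·cos(4·t), sustituimos t = -pi/4 para obtener x = 6.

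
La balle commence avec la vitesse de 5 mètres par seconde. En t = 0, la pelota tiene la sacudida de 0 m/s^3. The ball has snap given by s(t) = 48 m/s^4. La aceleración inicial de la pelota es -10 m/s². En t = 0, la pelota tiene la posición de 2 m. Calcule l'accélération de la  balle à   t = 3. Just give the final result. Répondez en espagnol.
La aceleración en t = 3 es a = 206.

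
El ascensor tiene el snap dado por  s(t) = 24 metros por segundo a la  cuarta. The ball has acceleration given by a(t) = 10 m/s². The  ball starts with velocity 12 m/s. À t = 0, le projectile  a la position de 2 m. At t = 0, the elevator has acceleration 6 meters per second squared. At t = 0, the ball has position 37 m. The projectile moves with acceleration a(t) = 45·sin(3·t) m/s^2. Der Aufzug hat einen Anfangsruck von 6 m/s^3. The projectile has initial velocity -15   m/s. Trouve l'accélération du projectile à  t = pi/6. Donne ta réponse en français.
De l'équation de l'accélération a(t) = 45·sin(3·t), nous substituons t = pi/6 pour obtenir a = 45.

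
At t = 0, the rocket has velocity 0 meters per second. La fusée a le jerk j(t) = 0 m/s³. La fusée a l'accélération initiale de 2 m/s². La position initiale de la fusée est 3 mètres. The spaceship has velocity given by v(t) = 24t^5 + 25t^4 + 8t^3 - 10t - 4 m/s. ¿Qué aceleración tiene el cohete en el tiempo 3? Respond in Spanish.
Partiendo de la sacudida j(t) = 0, tomamos 1 antiderivada. La integral de la sacudida es la aceleración. Usando a(0) = 2, obtenemos a(t) = 2. De la ecuación de la aceleración a(t) = 2, sustituimos t = 3 para obtener a = 2.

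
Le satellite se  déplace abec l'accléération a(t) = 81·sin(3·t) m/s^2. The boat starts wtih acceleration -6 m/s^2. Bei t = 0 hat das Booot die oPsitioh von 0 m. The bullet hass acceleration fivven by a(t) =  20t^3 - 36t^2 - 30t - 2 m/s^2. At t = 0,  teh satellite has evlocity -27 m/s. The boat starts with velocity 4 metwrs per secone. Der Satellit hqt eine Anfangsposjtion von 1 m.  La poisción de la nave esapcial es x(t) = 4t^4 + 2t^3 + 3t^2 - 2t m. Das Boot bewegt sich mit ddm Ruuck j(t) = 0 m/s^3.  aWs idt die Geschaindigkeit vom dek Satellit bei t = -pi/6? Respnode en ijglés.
We must find the antiderivative of our acceleration equation a(t) = 81·sin(3·t) 1 time. The integral of acceleration, with v(0) = -27, gives velocity: v(t) = -27·cos(3·t). From the given velocity equation v(t) = -27·cos(3·t), we substitute t = -pi/6 to get v = 0.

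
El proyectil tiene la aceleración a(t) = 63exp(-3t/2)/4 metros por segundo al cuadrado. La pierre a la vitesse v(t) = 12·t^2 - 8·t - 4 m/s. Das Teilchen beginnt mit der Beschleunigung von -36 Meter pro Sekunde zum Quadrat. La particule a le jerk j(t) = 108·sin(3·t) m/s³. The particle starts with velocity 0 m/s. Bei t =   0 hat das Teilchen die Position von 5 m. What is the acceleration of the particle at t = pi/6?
We need to integrate our jerk equation j(t) = 108·sin(3·t) 1 time. The integral of jerk, with a(0) = -36, gives acceleration: a(t) = -36·cos(3·t). We have acceleration a(t) = -36·cos(3·t). Substituting t = pi/6: a(pi/6) = 0.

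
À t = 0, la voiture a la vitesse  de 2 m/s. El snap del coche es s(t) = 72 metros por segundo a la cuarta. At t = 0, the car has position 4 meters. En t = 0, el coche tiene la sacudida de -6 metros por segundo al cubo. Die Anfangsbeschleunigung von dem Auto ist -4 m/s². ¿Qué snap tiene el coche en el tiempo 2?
Usando s(t) = 72 y sustituyendo t = 2, encontramos s = 72.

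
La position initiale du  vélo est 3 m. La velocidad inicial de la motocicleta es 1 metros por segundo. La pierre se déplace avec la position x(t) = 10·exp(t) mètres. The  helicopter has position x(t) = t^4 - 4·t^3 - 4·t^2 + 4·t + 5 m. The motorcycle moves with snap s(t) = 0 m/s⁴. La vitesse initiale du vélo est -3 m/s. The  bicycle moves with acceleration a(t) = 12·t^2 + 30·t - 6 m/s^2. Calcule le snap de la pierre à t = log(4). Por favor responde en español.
Debemos derivar nuestra ecuación de la posición x(t) = 10·exp(t) 4 veces. La derivada de la posición da la velocidad: v(t) = 10·exp(t). La derivada de la velocidad da la aceleración: a(t) = 10·exp(t). Derivando la aceleración, obtenemos la sacudida: j(t) = 10·exp(t). La derivada de la sacudida da el snap: s(t) = 10·exp(t). Usando s(t) = 10·exp(t) y sustituyendo t = log(4), encontramos s = 40.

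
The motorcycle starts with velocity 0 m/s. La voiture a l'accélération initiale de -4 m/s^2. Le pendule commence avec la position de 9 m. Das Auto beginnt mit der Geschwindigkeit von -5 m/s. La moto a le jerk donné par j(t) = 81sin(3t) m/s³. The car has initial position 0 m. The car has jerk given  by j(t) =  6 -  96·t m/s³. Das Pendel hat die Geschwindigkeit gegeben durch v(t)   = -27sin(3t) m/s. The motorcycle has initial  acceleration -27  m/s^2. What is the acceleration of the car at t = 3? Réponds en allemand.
Um dies zu lösen, müssen wir 1 Integral unserer Gleichung für den Ruck j(t) = 6 - 96·t finden. Durch Integration von dem Ruck und Verwendung der Anfangsbedingung a(0) = -4, erhalten wir a(t) = -48·t^2 + 6·t - 4. Mit a(t) = -48·t^2 + 6·t - 4 und Einsetzen von t = 3, finden wir a = -418.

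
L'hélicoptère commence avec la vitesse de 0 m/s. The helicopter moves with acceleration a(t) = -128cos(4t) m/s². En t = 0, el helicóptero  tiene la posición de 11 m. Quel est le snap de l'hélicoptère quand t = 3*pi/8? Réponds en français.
Nous devons dériver notre équation de l'accélération a(t) = -128·cos(4·t) 2 fois. La dérivée de l'accélération donne le jerk: j(t) = 512·sin(4·t). En prenant d/dt de j(t), nous trouvons s(t) = 2048·cos(4·t). Nous avons le snap s(t) = 2048·cos(4·t). En substituant t = 3*pi/8: s(3*pi/8) = 0.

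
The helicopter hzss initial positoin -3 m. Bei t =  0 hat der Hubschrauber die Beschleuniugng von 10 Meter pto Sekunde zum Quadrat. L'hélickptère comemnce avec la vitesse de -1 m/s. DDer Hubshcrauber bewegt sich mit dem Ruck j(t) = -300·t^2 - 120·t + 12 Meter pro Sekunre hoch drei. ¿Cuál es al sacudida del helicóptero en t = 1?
Tenemos la sacudida j(t) = -300·t^2 - 120·t + 12. Sustituyendo t = 1: j(1) = -408.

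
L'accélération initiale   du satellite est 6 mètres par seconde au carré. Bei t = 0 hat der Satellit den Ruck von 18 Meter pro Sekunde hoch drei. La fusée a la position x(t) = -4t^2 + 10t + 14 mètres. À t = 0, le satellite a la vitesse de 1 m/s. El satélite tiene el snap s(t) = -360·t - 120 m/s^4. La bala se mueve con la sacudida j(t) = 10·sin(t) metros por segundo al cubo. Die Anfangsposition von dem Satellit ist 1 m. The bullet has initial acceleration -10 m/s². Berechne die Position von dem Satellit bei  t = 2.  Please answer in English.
To solve this, we need to take 4 integrals of our snap equation s(t) = -360·t - 120. Integrating snap and using the initial condition j(0) = 18, we get j(t) = -180·t^2 - 120·t + 18. Taking ∫j(t)dt and applying a(0) = 6, we find a(t) = -60·t^3 - 60·t^2 + 18·t + 6. The integral of acceleration, with v(0) = 1, gives velocity: v(t) = -15·t^4 - 20·t^3 + 9·t^2 + 6·t + 1. Finding the antiderivative of v(t) and using x(0) = 1: x(t) = -3·t^5 - 5·t^4 + 3·t^3 + 3·t^2 + t + 1. Using x(t) = -3·t^5 - 5·t^4 + 3·t^3 + 3·t^2 + t + 1 and substituting t = 2, we find x = -137.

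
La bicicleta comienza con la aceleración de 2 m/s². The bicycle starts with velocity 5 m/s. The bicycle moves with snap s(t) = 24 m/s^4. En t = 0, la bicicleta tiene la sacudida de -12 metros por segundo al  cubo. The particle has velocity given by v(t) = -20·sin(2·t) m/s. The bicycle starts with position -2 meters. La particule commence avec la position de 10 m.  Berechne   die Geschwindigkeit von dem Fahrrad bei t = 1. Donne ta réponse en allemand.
Um dies zu lösen, müssen wir 3 Integrale unserer Gleichung für den Snap s(t) = 24 finden. Mit ∫s(t)dt und Anwendung von j(0) = -12, finden wir j(t) = 24·t - 12. Das Integral von dem Ruck, mit a(0) = 2, ergibt die Beschleunigung: a(t) = 12·t^2 - 12·t + 2. Durch Integration von der Beschleunigung und Verwendung der Anfangsbedingung v(0) = 5, erhalten wir v(t) = 4·t^3 - 6·t^2 + 2·t + 5. Wir haben die Geschwindigkeit v(t) = 4·t^3 - 6·t^2 + 2·t + 5. Durch Einsetzen von t = 1: v(1) = 5.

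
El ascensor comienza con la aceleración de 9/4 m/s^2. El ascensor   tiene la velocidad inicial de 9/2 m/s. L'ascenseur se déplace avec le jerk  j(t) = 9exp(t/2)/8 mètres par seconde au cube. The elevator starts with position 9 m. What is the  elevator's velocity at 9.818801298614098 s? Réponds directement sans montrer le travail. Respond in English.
The answer is 610.011644349878.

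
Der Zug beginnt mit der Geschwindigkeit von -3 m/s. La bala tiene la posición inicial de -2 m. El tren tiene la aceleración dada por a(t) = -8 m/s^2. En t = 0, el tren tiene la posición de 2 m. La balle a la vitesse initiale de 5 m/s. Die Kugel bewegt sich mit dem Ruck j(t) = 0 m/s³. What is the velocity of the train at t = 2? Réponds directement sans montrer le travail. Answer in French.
v(2) = -19.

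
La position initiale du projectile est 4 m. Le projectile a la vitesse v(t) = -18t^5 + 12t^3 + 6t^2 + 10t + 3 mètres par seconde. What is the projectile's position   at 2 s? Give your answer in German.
Ausgehend von der Geschwindigkeit v(t) = -18·t^5 + 12·t^3 + 6·t^2 + 10·t + 3, nehmen wir 1 Integral. Die Stammfunktion von der Geschwindigkeit, mit x(0) = 4, ergibt die Position: x(t) = -3·t^6 + 3·t^4 + 2·t^3 + 5·t^2 + 3·t + 4. Aus der Gleichung für die Position x(t) = -3·t^6 + 3·t^4 + 2·t^3 + 5·t^2 + 3·t + 4, setzen wir t = 2 ein und erhalten x = -98.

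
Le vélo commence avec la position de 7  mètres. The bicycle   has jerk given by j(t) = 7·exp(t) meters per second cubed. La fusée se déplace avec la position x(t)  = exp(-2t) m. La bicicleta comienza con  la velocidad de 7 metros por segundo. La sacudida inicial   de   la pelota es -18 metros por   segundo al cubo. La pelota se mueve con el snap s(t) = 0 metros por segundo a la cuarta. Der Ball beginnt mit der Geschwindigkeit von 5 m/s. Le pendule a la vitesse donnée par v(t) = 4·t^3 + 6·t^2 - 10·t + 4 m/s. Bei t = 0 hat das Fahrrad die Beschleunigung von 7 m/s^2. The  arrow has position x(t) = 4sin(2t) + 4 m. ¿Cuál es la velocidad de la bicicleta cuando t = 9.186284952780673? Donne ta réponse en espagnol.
Partiendo de la sacudida j(t) = 7·exp(t), tomamos 2 integrales. La antiderivada de la sacudida, con a(0) = 7, da la aceleración: a(t) = 7·exp(t). La integral de la aceleración es la velocidad. Usando v(0) = 7, obtenemos v(t) = 7·exp(t). Tenemos la velocidad v(t) = 7·exp(t). Sustituyendo t = 9.186284952780673: v(9.186284952780673) = 68336.2124401940.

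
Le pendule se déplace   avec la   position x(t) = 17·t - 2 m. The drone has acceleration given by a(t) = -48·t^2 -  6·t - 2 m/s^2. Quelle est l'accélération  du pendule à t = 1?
En partant de la position x(t) = 17·t - 2, nous prenons 2 dérivées. En dérivant la position, nous obtenons la vitesse: v(t) = 17. En dérivant la vitesse, nous obtenons l'accélération: a(t) = 0. Nous avons l'accélération a(t) = 0. En substituant t = 1: a(1) = 0.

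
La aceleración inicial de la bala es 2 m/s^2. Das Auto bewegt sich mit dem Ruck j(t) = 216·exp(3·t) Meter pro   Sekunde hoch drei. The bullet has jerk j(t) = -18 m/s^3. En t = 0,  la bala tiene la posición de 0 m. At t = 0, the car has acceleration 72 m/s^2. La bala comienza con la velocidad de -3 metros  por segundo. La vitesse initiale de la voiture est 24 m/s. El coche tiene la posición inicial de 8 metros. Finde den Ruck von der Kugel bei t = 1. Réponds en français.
En utilisant j(t) = -18 et en substituant t = 1, nous trouvons j = -18.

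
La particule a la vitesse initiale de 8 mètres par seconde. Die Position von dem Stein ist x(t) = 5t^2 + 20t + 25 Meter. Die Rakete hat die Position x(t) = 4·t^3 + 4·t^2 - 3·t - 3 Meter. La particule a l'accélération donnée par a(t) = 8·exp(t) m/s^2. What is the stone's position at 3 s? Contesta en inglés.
We have position x(t) = 5·t^2 + 20·t + 25. Substituting t = 3: x(3) = 130.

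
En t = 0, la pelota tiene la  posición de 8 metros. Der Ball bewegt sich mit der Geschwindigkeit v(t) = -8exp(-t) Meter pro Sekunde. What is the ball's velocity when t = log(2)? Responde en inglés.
Using v(t) = -8·exp(-t) and substituting t = log(2), we find v = -4.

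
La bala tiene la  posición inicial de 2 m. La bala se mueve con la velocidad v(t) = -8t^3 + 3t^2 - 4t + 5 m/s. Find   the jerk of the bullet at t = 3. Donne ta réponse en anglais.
Starting from velocity v(t) = -8·t^3 + 3·t^2 - 4·t + 5, we take 2 derivatives. Taking d/dt of v(t), we find a(t) = -24·t^2 + 6·t - 4. Differentiating acceleration, we get jerk: j(t) = 6 - 48·t. From the given jerk equation j(t) = 6 - 48·t, we substitute t = 3 to get j = -138.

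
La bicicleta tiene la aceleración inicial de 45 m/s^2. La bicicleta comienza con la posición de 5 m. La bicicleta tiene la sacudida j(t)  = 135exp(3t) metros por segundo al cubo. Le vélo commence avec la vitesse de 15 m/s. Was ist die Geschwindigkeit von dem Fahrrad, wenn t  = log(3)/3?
Ausgehend von dem Ruck j(t) = 135·exp(3·t), nehmen wir 2 Integrale. Mit ∫j(t)dt und Anwendung von a(0) = 45, finden wir a(t) = 45·exp(3·t). Mit ∫a(t)dt und Anwendung von v(0) = 15, finden wir v(t) = 15·exp(3·t). Mit v(t) = 15·exp(3·t) und Einsetzen von t = log(3)/3, finden wir v = 45.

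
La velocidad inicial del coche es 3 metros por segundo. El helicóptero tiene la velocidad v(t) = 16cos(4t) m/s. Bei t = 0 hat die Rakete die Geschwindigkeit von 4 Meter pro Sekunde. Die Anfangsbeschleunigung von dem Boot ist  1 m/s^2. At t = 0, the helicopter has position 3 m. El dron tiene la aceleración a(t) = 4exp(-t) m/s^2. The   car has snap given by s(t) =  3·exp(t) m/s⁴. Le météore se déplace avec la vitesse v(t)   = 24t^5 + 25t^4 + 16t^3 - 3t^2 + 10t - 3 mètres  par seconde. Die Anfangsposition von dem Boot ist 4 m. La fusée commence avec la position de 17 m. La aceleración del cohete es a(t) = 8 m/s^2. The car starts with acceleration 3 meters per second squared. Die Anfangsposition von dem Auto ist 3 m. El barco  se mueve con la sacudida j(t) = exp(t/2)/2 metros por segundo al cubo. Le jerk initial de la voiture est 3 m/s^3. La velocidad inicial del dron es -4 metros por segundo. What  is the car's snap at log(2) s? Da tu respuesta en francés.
Nous avons le snap s(t) = 3·exp(t). En substituant t = log(2): s(log(2)) = 6.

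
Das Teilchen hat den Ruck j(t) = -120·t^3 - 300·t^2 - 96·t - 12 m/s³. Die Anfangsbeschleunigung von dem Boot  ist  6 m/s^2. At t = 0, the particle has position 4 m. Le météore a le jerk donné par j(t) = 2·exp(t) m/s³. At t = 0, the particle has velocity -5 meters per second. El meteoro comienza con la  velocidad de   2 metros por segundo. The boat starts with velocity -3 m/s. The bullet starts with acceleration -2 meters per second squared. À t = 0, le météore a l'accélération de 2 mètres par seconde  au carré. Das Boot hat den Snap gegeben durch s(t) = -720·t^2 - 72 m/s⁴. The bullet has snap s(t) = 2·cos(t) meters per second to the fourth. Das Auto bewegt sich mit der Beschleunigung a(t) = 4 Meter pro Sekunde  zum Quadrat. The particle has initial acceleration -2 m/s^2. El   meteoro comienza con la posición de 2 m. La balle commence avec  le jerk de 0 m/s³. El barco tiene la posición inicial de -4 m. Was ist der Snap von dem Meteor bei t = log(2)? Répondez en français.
En partant du jerk j(t) = 2·exp(t), nous prenons 1 dérivée. La dérivée du jerk donne le snap: s(t) = 2·exp(t). En utilisant s(t) = 2·exp(t) et en substituant t = log(2), nous trouvons s = 4.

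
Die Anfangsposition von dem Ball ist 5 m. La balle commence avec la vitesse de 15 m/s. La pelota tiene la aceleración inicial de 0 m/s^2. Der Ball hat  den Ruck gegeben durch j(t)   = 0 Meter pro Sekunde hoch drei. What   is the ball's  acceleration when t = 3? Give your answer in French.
Nous devons intégrer notre équation du jerk j(t) = 0 1 fois. La primitive du jerk, avec a(0) = 0, donne l'accélération: a(t) = 0. En utilisant a(t) = 0 et en substituant t = 3, nous trouvons a = 0.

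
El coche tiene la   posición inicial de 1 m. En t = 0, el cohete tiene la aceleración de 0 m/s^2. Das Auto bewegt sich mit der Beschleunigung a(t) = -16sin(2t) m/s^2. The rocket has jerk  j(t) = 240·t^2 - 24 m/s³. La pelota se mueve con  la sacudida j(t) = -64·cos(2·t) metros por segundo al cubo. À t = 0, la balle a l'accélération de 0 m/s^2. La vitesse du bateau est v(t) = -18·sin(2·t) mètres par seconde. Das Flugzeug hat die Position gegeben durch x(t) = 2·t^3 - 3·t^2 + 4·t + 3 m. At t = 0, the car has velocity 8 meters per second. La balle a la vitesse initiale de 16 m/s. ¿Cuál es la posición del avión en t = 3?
Usando x(t) = 2·t^3 - 3·t^2 + 4·t + 3 y sustituyendo t = 3, encontramos x = 42.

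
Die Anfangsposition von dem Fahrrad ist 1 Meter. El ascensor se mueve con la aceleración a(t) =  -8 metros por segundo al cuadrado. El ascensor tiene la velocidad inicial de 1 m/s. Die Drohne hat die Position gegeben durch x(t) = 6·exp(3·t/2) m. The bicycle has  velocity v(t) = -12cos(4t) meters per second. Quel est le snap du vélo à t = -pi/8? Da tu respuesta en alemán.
Ausgehend von der Geschwindigkeit v(t) = -12·cos(4·t), nehmen wir 3 Ableitungen. Durch Ableiten von der Geschwindigkeit erhalten wir die Beschleunigung: a(t) = 48·sin(4·t). Die Ableitung von der Beschleunigung ergibt den Ruck: j(t) = 192·cos(4·t). Die Ableitung von dem Ruck ergibt den Snap: s(t) = -768·sin(4·t). Wir haben den Snap s(t) = -768·sin(4·t). Durch Einsetzen von t = -pi/8: s(-pi/8) = 768.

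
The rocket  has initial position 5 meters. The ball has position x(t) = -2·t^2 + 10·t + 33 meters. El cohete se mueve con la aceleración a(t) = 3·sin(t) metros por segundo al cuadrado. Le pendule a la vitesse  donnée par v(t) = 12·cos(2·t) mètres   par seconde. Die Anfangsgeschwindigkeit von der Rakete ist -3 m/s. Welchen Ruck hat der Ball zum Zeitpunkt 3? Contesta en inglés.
Starting from position x(t) = -2·t^2 + 10·t + 33, we take 3 derivatives. Differentiating position, we get velocity: v(t) = 10 - 4·t. The derivative of velocity gives acceleration: a(t) = -4. The derivative of acceleration gives jerk: j(t) = 0. We have jerk j(t) = 0. Substituting t = 3: j(3) = 0.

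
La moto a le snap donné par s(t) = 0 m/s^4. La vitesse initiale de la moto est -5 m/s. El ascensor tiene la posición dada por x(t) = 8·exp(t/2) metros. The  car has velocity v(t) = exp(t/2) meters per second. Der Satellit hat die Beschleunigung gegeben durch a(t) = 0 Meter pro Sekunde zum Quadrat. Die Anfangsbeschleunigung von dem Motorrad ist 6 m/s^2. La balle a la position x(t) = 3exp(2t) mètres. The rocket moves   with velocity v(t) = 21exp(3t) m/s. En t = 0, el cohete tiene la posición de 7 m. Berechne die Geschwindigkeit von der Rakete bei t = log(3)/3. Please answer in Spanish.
Usando v(t) = 21·exp(3·t) y sustituyendo t = log(3)/3, encontramos v = 63.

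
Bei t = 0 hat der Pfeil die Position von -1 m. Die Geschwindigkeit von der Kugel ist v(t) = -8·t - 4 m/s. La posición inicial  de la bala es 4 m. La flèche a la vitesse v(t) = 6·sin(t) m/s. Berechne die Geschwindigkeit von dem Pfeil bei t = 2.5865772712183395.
Mit v(t) = 6·sin(t) und Einsetzen von t = 2.5865772712183395, finden wir v = 3.16173824175138.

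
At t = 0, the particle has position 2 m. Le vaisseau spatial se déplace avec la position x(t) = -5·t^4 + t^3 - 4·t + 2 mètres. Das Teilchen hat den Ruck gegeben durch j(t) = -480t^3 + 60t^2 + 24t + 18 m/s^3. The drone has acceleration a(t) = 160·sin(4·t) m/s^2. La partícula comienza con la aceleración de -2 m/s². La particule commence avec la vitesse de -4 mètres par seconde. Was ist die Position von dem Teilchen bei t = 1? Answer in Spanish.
Necesitamos integrar nuestra ecuación de la sacudida j(t) = -480·t^3 + 60·t^2 + 24·t + 18 3 veces. Integrando la sacudida y usando la condición inicial a(0) = -2, obtenemos a(t) = -120·t^4 + 20·t^3 + 12·t^2 + 18·t - 2. La antiderivada de la aceleración es la velocidad. Usando v(0) = -4, obtenemos v(t) = -24·t^5 + 5·t^4 + 4·t^3 + 9·t^2 - 2·t - 4. Integrando la velocidad y usando la condición inicial x(0) = 2, obtenemos x(t) = -4·t^6 + t^5 + t^4 + 3·t^3 - t^2 - 4·t + 2. Tenemos la posición x(t) = -4·t^6 + t^5 + t^4 + 3·t^3 - t^2 - 4·t + 2. Sustituyendo t = 1: x(1) = -2.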